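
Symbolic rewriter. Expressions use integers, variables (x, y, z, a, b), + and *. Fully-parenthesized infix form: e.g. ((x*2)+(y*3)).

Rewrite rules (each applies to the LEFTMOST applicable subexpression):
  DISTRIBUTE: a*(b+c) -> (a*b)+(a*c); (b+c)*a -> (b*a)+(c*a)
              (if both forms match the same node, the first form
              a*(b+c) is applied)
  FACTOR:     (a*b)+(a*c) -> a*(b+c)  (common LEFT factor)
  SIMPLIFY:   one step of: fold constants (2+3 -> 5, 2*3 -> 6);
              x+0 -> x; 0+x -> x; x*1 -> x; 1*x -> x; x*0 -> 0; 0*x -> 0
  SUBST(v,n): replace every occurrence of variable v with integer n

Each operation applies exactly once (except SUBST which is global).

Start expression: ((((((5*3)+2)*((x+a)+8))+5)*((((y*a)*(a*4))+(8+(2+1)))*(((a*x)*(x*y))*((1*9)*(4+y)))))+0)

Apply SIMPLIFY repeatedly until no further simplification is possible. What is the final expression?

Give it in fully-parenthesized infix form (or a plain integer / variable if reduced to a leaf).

Start: ((((((5*3)+2)*((x+a)+8))+5)*((((y*a)*(a*4))+(8+(2+1)))*(((a*x)*(x*y))*((1*9)*(4+y)))))+0)
Step 1: at root: ((((((5*3)+2)*((x+a)+8))+5)*((((y*a)*(a*4))+(8+(2+1)))*(((a*x)*(x*y))*((1*9)*(4+y)))))+0) -> (((((5*3)+2)*((x+a)+8))+5)*((((y*a)*(a*4))+(8+(2+1)))*(((a*x)*(x*y))*((1*9)*(4+y))))); overall: ((((((5*3)+2)*((x+a)+8))+5)*((((y*a)*(a*4))+(8+(2+1)))*(((a*x)*(x*y))*((1*9)*(4+y)))))+0) -> (((((5*3)+2)*((x+a)+8))+5)*((((y*a)*(a*4))+(8+(2+1)))*(((a*x)*(x*y))*((1*9)*(4+y)))))
Step 2: at LLLL: (5*3) -> 15; overall: (((((5*3)+2)*((x+a)+8))+5)*((((y*a)*(a*4))+(8+(2+1)))*(((a*x)*(x*y))*((1*9)*(4+y))))) -> ((((15+2)*((x+a)+8))+5)*((((y*a)*(a*4))+(8+(2+1)))*(((a*x)*(x*y))*((1*9)*(4+y)))))
Step 3: at LLL: (15+2) -> 17; overall: ((((15+2)*((x+a)+8))+5)*((((y*a)*(a*4))+(8+(2+1)))*(((a*x)*(x*y))*((1*9)*(4+y))))) -> (((17*((x+a)+8))+5)*((((y*a)*(a*4))+(8+(2+1)))*(((a*x)*(x*y))*((1*9)*(4+y)))))
Step 4: at RLRR: (2+1) -> 3; overall: (((17*((x+a)+8))+5)*((((y*a)*(a*4))+(8+(2+1)))*(((a*x)*(x*y))*((1*9)*(4+y))))) -> (((17*((x+a)+8))+5)*((((y*a)*(a*4))+(8+3))*(((a*x)*(x*y))*((1*9)*(4+y)))))
Step 5: at RLR: (8+3) -> 11; overall: (((17*((x+a)+8))+5)*((((y*a)*(a*4))+(8+3))*(((a*x)*(x*y))*((1*9)*(4+y))))) -> (((17*((x+a)+8))+5)*((((y*a)*(a*4))+11)*(((a*x)*(x*y))*((1*9)*(4+y)))))
Step 6: at RRRL: (1*9) -> 9; overall: (((17*((x+a)+8))+5)*((((y*a)*(a*4))+11)*(((a*x)*(x*y))*((1*9)*(4+y))))) -> (((17*((x+a)+8))+5)*((((y*a)*(a*4))+11)*(((a*x)*(x*y))*(9*(4+y)))))
Fixed point: (((17*((x+a)+8))+5)*((((y*a)*(a*4))+11)*(((a*x)*(x*y))*(9*(4+y)))))

Answer: (((17*((x+a)+8))+5)*((((y*a)*(a*4))+11)*(((a*x)*(x*y))*(9*(4+y)))))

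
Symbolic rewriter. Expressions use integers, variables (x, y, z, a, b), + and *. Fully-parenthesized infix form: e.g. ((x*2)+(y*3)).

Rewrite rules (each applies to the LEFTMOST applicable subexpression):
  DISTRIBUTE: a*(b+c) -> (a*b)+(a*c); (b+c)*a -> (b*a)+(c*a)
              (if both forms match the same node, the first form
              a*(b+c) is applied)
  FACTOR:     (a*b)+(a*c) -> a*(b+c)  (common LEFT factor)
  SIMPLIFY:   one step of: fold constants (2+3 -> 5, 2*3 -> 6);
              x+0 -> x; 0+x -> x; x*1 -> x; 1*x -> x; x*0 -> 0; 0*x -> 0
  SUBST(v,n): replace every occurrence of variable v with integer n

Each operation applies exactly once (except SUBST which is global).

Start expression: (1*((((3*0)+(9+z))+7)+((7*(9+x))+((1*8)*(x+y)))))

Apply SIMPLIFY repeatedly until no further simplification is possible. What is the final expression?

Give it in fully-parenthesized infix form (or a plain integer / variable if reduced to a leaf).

Start: (1*((((3*0)+(9+z))+7)+((7*(9+x))+((1*8)*(x+y)))))
Step 1: at root: (1*((((3*0)+(9+z))+7)+((7*(9+x))+((1*8)*(x+y))))) -> ((((3*0)+(9+z))+7)+((7*(9+x))+((1*8)*(x+y)))); overall: (1*((((3*0)+(9+z))+7)+((7*(9+x))+((1*8)*(x+y))))) -> ((((3*0)+(9+z))+7)+((7*(9+x))+((1*8)*(x+y))))
Step 2: at LLL: (3*0) -> 0; overall: ((((3*0)+(9+z))+7)+((7*(9+x))+((1*8)*(x+y)))) -> (((0+(9+z))+7)+((7*(9+x))+((1*8)*(x+y))))
Step 3: at LL: (0+(9+z)) -> (9+z); overall: (((0+(9+z))+7)+((7*(9+x))+((1*8)*(x+y)))) -> (((9+z)+7)+((7*(9+x))+((1*8)*(x+y))))
Step 4: at RRL: (1*8) -> 8; overall: (((9+z)+7)+((7*(9+x))+((1*8)*(x+y)))) -> (((9+z)+7)+((7*(9+x))+(8*(x+y))))
Fixed point: (((9+z)+7)+((7*(9+x))+(8*(x+y))))

Answer: (((9+z)+7)+((7*(9+x))+(8*(x+y))))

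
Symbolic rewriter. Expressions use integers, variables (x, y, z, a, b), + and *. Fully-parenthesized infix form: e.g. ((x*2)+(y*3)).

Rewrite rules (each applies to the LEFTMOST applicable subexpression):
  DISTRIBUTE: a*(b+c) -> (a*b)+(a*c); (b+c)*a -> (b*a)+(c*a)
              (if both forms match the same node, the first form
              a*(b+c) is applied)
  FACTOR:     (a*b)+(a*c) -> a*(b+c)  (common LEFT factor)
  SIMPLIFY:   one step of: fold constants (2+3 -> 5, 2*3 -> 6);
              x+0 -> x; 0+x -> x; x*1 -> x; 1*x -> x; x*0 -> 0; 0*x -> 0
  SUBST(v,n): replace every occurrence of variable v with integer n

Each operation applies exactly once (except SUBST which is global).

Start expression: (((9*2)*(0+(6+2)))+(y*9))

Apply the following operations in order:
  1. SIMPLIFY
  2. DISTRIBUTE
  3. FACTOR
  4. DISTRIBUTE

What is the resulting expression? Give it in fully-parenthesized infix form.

Answer: (((18*0)+(18*(6+2)))+(y*9))

Derivation:
Start: (((9*2)*(0+(6+2)))+(y*9))
Apply SIMPLIFY at LL (target: (9*2)): (((9*2)*(0+(6+2)))+(y*9)) -> ((18*(0+(6+2)))+(y*9))
Apply DISTRIBUTE at L (target: (18*(0+(6+2)))): ((18*(0+(6+2)))+(y*9)) -> (((18*0)+(18*(6+2)))+(y*9))
Apply FACTOR at L (target: ((18*0)+(18*(6+2)))): (((18*0)+(18*(6+2)))+(y*9)) -> ((18*(0+(6+2)))+(y*9))
Apply DISTRIBUTE at L (target: (18*(0+(6+2)))): ((18*(0+(6+2)))+(y*9)) -> (((18*0)+(18*(6+2)))+(y*9))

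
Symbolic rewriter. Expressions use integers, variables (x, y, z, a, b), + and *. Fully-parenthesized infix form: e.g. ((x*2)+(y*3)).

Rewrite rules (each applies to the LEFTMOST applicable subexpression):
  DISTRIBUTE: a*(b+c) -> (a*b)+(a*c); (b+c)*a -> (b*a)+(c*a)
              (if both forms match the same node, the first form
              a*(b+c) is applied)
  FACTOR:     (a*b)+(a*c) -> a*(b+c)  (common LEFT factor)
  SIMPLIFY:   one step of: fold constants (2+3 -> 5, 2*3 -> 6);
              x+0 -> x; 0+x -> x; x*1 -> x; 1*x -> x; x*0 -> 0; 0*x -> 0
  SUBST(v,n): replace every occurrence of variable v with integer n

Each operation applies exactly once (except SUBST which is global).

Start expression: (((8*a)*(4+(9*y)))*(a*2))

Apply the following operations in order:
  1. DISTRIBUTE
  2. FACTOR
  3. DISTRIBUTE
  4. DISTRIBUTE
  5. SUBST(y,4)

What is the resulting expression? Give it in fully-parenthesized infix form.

Start: (((8*a)*(4+(9*y)))*(a*2))
Apply DISTRIBUTE at L (target: ((8*a)*(4+(9*y)))): (((8*a)*(4+(9*y)))*(a*2)) -> ((((8*a)*4)+((8*a)*(9*y)))*(a*2))
Apply FACTOR at L (target: (((8*a)*4)+((8*a)*(9*y)))): ((((8*a)*4)+((8*a)*(9*y)))*(a*2)) -> (((8*a)*(4+(9*y)))*(a*2))
Apply DISTRIBUTE at L (target: ((8*a)*(4+(9*y)))): (((8*a)*(4+(9*y)))*(a*2)) -> ((((8*a)*4)+((8*a)*(9*y)))*(a*2))
Apply DISTRIBUTE at root (target: ((((8*a)*4)+((8*a)*(9*y)))*(a*2))): ((((8*a)*4)+((8*a)*(9*y)))*(a*2)) -> ((((8*a)*4)*(a*2))+(((8*a)*(9*y))*(a*2)))
Apply SUBST(y,4): ((((8*a)*4)*(a*2))+(((8*a)*(9*y))*(a*2))) -> ((((8*a)*4)*(a*2))+(((8*a)*(9*4))*(a*2)))

Answer: ((((8*a)*4)*(a*2))+(((8*a)*(9*4))*(a*2)))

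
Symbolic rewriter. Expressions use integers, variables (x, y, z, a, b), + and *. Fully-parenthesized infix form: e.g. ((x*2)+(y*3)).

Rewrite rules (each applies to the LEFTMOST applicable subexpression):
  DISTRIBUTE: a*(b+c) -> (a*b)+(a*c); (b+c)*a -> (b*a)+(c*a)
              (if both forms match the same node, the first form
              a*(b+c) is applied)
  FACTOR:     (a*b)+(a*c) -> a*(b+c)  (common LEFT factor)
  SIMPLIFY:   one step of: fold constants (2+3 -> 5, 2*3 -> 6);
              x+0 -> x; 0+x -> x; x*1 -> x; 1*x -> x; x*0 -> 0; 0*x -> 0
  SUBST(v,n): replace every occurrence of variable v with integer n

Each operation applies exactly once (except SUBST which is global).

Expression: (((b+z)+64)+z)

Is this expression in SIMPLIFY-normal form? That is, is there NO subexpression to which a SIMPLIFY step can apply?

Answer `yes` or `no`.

Expression: (((b+z)+64)+z)
Scanning for simplifiable subexpressions (pre-order)...
  at root: (((b+z)+64)+z) (not simplifiable)
  at L: ((b+z)+64) (not simplifiable)
  at LL: (b+z) (not simplifiable)
Result: no simplifiable subexpression found -> normal form.

Answer: yes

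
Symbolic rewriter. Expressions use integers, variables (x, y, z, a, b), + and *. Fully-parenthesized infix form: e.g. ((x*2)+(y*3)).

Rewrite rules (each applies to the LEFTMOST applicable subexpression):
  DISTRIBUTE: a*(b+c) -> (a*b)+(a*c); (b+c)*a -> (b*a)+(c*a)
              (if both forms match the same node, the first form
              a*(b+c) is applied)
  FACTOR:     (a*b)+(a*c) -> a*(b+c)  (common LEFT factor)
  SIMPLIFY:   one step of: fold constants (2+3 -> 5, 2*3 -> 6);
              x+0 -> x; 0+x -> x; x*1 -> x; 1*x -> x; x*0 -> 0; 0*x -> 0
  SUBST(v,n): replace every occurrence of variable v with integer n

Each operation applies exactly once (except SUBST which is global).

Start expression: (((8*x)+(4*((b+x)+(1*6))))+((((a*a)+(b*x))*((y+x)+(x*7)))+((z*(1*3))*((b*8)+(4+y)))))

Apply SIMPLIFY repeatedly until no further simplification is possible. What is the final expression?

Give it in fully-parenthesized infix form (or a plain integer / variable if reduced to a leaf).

Answer: (((8*x)+(4*((b+x)+6)))+((((a*a)+(b*x))*((y+x)+(x*7)))+((z*3)*((b*8)+(4+y)))))

Derivation:
Start: (((8*x)+(4*((b+x)+(1*6))))+((((a*a)+(b*x))*((y+x)+(x*7)))+((z*(1*3))*((b*8)+(4+y)))))
Step 1: at LRRR: (1*6) -> 6; overall: (((8*x)+(4*((b+x)+(1*6))))+((((a*a)+(b*x))*((y+x)+(x*7)))+((z*(1*3))*((b*8)+(4+y))))) -> (((8*x)+(4*((b+x)+6)))+((((a*a)+(b*x))*((y+x)+(x*7)))+((z*(1*3))*((b*8)+(4+y)))))
Step 2: at RRLR: (1*3) -> 3; overall: (((8*x)+(4*((b+x)+6)))+((((a*a)+(b*x))*((y+x)+(x*7)))+((z*(1*3))*((b*8)+(4+y))))) -> (((8*x)+(4*((b+x)+6)))+((((a*a)+(b*x))*((y+x)+(x*7)))+((z*3)*((b*8)+(4+y)))))
Fixed point: (((8*x)+(4*((b+x)+6)))+((((a*a)+(b*x))*((y+x)+(x*7)))+((z*3)*((b*8)+(4+y)))))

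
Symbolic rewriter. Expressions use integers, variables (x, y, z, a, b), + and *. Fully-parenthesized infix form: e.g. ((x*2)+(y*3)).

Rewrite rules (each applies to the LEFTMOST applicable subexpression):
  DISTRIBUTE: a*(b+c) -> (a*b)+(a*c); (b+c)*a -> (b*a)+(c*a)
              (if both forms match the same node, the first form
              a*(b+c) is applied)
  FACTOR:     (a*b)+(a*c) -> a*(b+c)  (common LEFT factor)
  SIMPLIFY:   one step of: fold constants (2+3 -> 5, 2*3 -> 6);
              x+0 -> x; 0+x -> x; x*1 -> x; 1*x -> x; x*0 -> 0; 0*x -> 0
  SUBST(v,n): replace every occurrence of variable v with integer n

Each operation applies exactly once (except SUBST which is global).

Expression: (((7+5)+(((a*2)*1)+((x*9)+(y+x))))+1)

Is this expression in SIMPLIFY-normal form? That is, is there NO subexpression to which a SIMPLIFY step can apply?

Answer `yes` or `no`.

Expression: (((7+5)+(((a*2)*1)+((x*9)+(y+x))))+1)
Scanning for simplifiable subexpressions (pre-order)...
  at root: (((7+5)+(((a*2)*1)+((x*9)+(y+x))))+1) (not simplifiable)
  at L: ((7+5)+(((a*2)*1)+((x*9)+(y+x)))) (not simplifiable)
  at LL: (7+5) (SIMPLIFIABLE)
  at LR: (((a*2)*1)+((x*9)+(y+x))) (not simplifiable)
  at LRL: ((a*2)*1) (SIMPLIFIABLE)
  at LRLL: (a*2) (not simplifiable)
  at LRR: ((x*9)+(y+x)) (not simplifiable)
  at LRRL: (x*9) (not simplifiable)
  at LRRR: (y+x) (not simplifiable)
Found simplifiable subexpr at path LL: (7+5)
One SIMPLIFY step would give: ((12+(((a*2)*1)+((x*9)+(y+x))))+1)
-> NOT in normal form.

Answer: no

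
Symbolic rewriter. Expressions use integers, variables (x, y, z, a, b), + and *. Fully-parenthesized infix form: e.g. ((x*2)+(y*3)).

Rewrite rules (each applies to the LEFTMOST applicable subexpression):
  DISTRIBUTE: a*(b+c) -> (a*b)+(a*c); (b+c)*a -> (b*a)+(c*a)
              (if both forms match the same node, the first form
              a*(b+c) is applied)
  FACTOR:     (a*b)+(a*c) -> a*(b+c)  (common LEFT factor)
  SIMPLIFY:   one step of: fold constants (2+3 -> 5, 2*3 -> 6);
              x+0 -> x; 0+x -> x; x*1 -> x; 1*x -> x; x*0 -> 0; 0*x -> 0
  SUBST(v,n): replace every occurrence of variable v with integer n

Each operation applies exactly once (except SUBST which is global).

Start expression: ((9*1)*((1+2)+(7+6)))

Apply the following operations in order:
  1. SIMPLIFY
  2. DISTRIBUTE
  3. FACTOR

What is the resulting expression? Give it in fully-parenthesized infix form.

Start: ((9*1)*((1+2)+(7+6)))
Apply SIMPLIFY at L (target: (9*1)): ((9*1)*((1+2)+(7+6))) -> (9*((1+2)+(7+6)))
Apply DISTRIBUTE at root (target: (9*((1+2)+(7+6)))): (9*((1+2)+(7+6))) -> ((9*(1+2))+(9*(7+6)))
Apply FACTOR at root (target: ((9*(1+2))+(9*(7+6)))): ((9*(1+2))+(9*(7+6))) -> (9*((1+2)+(7+6)))

Answer: (9*((1+2)+(7+6)))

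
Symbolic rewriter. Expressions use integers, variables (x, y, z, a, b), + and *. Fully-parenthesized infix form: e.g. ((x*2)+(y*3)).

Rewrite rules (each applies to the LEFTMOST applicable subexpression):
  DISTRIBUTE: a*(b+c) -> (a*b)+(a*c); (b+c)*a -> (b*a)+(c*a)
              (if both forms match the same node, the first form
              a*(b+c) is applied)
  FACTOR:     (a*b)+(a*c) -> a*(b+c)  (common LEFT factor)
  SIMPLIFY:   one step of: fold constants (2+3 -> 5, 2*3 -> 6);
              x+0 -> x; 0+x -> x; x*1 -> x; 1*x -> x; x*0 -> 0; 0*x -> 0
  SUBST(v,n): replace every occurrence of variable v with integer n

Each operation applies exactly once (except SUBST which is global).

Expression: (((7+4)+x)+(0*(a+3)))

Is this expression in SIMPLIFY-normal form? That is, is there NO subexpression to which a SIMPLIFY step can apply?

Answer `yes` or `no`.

Answer: no

Derivation:
Expression: (((7+4)+x)+(0*(a+3)))
Scanning for simplifiable subexpressions (pre-order)...
  at root: (((7+4)+x)+(0*(a+3))) (not simplifiable)
  at L: ((7+4)+x) (not simplifiable)
  at LL: (7+4) (SIMPLIFIABLE)
  at R: (0*(a+3)) (SIMPLIFIABLE)
  at RR: (a+3) (not simplifiable)
Found simplifiable subexpr at path LL: (7+4)
One SIMPLIFY step would give: ((11+x)+(0*(a+3)))
-> NOT in normal form.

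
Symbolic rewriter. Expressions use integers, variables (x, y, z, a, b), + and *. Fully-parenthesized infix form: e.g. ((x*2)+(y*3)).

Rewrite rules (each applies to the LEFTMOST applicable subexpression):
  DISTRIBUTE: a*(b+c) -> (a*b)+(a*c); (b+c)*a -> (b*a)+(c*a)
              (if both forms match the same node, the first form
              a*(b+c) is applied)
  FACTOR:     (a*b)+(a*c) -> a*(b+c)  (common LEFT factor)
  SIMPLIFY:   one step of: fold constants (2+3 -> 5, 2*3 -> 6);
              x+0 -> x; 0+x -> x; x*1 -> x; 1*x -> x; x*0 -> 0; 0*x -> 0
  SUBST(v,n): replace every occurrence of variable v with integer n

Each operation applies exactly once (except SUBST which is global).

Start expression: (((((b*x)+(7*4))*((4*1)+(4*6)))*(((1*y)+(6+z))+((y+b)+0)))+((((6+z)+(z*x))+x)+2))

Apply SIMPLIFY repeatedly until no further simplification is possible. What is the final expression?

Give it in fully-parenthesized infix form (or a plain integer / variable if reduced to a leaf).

Answer: (((((b*x)+28)*28)*((y+(6+z))+(y+b)))+((((6+z)+(z*x))+x)+2))

Derivation:
Start: (((((b*x)+(7*4))*((4*1)+(4*6)))*(((1*y)+(6+z))+((y+b)+0)))+((((6+z)+(z*x))+x)+2))
Step 1: at LLLR: (7*4) -> 28; overall: (((((b*x)+(7*4))*((4*1)+(4*6)))*(((1*y)+(6+z))+((y+b)+0)))+((((6+z)+(z*x))+x)+2)) -> (((((b*x)+28)*((4*1)+(4*6)))*(((1*y)+(6+z))+((y+b)+0)))+((((6+z)+(z*x))+x)+2))
Step 2: at LLRL: (4*1) -> 4; overall: (((((b*x)+28)*((4*1)+(4*6)))*(((1*y)+(6+z))+((y+b)+0)))+((((6+z)+(z*x))+x)+2)) -> (((((b*x)+28)*(4+(4*6)))*(((1*y)+(6+z))+((y+b)+0)))+((((6+z)+(z*x))+x)+2))
Step 3: at LLRR: (4*6) -> 24; overall: (((((b*x)+28)*(4+(4*6)))*(((1*y)+(6+z))+((y+b)+0)))+((((6+z)+(z*x))+x)+2)) -> (((((b*x)+28)*(4+24))*(((1*y)+(6+z))+((y+b)+0)))+((((6+z)+(z*x))+x)+2))
Step 4: at LLR: (4+24) -> 28; overall: (((((b*x)+28)*(4+24))*(((1*y)+(6+z))+((y+b)+0)))+((((6+z)+(z*x))+x)+2)) -> (((((b*x)+28)*28)*(((1*y)+(6+z))+((y+b)+0)))+((((6+z)+(z*x))+x)+2))
Step 5: at LRLL: (1*y) -> y; overall: (((((b*x)+28)*28)*(((1*y)+(6+z))+((y+b)+0)))+((((6+z)+(z*x))+x)+2)) -> (((((b*x)+28)*28)*((y+(6+z))+((y+b)+0)))+((((6+z)+(z*x))+x)+2))
Step 6: at LRR: ((y+b)+0) -> (y+b); overall: (((((b*x)+28)*28)*((y+(6+z))+((y+b)+0)))+((((6+z)+(z*x))+x)+2)) -> (((((b*x)+28)*28)*((y+(6+z))+(y+b)))+((((6+z)+(z*x))+x)+2))
Fixed point: (((((b*x)+28)*28)*((y+(6+z))+(y+b)))+((((6+z)+(z*x))+x)+2))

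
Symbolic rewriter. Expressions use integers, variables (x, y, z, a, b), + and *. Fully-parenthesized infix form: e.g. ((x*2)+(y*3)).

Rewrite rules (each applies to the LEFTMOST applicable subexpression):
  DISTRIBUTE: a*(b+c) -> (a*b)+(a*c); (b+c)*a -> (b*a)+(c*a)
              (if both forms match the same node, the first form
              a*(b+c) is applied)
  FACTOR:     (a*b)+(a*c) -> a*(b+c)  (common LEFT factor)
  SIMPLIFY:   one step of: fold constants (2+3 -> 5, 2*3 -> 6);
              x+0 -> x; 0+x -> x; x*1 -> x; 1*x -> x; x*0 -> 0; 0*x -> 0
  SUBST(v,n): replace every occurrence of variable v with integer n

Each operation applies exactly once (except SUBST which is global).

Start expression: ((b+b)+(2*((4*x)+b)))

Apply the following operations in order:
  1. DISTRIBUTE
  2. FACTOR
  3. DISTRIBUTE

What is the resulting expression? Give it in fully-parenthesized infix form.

Answer: ((b+b)+((2*(4*x))+(2*b)))

Derivation:
Start: ((b+b)+(2*((4*x)+b)))
Apply DISTRIBUTE at R (target: (2*((4*x)+b))): ((b+b)+(2*((4*x)+b))) -> ((b+b)+((2*(4*x))+(2*b)))
Apply FACTOR at R (target: ((2*(4*x))+(2*b))): ((b+b)+((2*(4*x))+(2*b))) -> ((b+b)+(2*((4*x)+b)))
Apply DISTRIBUTE at R (target: (2*((4*x)+b))): ((b+b)+(2*((4*x)+b))) -> ((b+b)+((2*(4*x))+(2*b)))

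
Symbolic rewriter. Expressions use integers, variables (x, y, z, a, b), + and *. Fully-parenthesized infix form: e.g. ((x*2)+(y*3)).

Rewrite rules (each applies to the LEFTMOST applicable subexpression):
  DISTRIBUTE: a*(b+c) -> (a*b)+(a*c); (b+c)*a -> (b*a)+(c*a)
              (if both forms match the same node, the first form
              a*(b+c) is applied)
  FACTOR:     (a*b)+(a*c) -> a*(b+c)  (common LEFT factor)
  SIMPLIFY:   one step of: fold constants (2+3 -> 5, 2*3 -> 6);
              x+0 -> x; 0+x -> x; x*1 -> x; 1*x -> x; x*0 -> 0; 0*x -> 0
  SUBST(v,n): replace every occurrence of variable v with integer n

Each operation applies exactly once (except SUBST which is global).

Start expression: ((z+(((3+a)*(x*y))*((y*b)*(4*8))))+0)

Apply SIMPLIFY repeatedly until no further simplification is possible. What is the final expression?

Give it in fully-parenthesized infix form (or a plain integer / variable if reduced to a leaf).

Answer: (z+(((3+a)*(x*y))*((y*b)*32)))

Derivation:
Start: ((z+(((3+a)*(x*y))*((y*b)*(4*8))))+0)
Step 1: at root: ((z+(((3+a)*(x*y))*((y*b)*(4*8))))+0) -> (z+(((3+a)*(x*y))*((y*b)*(4*8)))); overall: ((z+(((3+a)*(x*y))*((y*b)*(4*8))))+0) -> (z+(((3+a)*(x*y))*((y*b)*(4*8))))
Step 2: at RRR: (4*8) -> 32; overall: (z+(((3+a)*(x*y))*((y*b)*(4*8)))) -> (z+(((3+a)*(x*y))*((y*b)*32)))
Fixed point: (z+(((3+a)*(x*y))*((y*b)*32)))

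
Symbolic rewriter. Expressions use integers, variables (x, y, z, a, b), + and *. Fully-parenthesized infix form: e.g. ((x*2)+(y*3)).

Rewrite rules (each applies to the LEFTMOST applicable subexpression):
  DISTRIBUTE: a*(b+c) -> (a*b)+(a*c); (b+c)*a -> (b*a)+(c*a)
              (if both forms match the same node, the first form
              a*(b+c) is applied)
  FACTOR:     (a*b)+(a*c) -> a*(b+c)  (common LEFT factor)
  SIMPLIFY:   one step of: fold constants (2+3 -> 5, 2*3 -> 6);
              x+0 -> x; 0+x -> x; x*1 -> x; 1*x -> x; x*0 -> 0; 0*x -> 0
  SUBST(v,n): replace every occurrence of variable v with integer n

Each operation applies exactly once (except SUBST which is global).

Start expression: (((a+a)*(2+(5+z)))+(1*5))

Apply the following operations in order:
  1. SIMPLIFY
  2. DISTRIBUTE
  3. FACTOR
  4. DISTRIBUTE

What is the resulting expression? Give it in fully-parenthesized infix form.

Start: (((a+a)*(2+(5+z)))+(1*5))
Apply SIMPLIFY at R (target: (1*5)): (((a+a)*(2+(5+z)))+(1*5)) -> (((a+a)*(2+(5+z)))+5)
Apply DISTRIBUTE at L (target: ((a+a)*(2+(5+z)))): (((a+a)*(2+(5+z)))+5) -> ((((a+a)*2)+((a+a)*(5+z)))+5)
Apply FACTOR at L (target: (((a+a)*2)+((a+a)*(5+z)))): ((((a+a)*2)+((a+a)*(5+z)))+5) -> (((a+a)*(2+(5+z)))+5)
Apply DISTRIBUTE at L (target: ((a+a)*(2+(5+z)))): (((a+a)*(2+(5+z)))+5) -> ((((a+a)*2)+((a+a)*(5+z)))+5)

Answer: ((((a+a)*2)+((a+a)*(5+z)))+5)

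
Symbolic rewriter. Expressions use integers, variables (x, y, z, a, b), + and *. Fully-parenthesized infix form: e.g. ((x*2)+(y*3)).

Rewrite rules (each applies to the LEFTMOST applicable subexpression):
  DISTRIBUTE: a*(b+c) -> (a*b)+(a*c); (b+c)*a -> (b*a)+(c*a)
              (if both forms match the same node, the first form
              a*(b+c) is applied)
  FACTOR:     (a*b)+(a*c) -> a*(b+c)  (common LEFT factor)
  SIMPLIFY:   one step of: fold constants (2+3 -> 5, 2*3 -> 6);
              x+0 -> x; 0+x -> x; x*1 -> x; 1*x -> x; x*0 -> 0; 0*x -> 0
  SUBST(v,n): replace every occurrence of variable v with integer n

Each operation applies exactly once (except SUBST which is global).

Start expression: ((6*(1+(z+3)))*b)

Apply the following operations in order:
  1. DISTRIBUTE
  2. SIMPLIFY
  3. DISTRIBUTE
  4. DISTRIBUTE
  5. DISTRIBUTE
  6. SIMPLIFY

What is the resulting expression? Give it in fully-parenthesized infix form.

Start: ((6*(1+(z+3)))*b)
Apply DISTRIBUTE at L (target: (6*(1+(z+3)))): ((6*(1+(z+3)))*b) -> (((6*1)+(6*(z+3)))*b)
Apply SIMPLIFY at LL (target: (6*1)): (((6*1)+(6*(z+3)))*b) -> ((6+(6*(z+3)))*b)
Apply DISTRIBUTE at root (target: ((6+(6*(z+3)))*b)): ((6+(6*(z+3)))*b) -> ((6*b)+((6*(z+3))*b))
Apply DISTRIBUTE at RL (target: (6*(z+3))): ((6*b)+((6*(z+3))*b)) -> ((6*b)+(((6*z)+(6*3))*b))
Apply DISTRIBUTE at R (target: (((6*z)+(6*3))*b)): ((6*b)+(((6*z)+(6*3))*b)) -> ((6*b)+(((6*z)*b)+((6*3)*b)))
Apply SIMPLIFY at RRL (target: (6*3)): ((6*b)+(((6*z)*b)+((6*3)*b))) -> ((6*b)+(((6*z)*b)+(18*b)))

Answer: ((6*b)+(((6*z)*b)+(18*b)))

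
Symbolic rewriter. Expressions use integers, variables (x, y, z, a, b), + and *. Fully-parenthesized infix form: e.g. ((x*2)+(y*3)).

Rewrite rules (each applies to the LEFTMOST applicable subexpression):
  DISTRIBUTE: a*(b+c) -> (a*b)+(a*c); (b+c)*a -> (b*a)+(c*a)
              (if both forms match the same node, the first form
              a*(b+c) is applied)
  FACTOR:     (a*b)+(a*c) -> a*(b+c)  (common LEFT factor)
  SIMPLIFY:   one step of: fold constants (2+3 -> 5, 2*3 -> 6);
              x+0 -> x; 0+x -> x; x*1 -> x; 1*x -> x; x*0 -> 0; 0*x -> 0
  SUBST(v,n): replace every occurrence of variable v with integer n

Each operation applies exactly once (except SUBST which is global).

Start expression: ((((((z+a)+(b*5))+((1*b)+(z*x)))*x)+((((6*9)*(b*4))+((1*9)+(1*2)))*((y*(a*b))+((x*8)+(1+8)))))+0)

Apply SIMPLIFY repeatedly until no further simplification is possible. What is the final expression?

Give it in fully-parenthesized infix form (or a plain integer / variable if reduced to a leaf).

Answer: (((((z+a)+(b*5))+(b+(z*x)))*x)+(((54*(b*4))+11)*((y*(a*b))+((x*8)+9))))

Derivation:
Start: ((((((z+a)+(b*5))+((1*b)+(z*x)))*x)+((((6*9)*(b*4))+((1*9)+(1*2)))*((y*(a*b))+((x*8)+(1+8)))))+0)
Step 1: at root: ((((((z+a)+(b*5))+((1*b)+(z*x)))*x)+((((6*9)*(b*4))+((1*9)+(1*2)))*((y*(a*b))+((x*8)+(1+8)))))+0) -> (((((z+a)+(b*5))+((1*b)+(z*x)))*x)+((((6*9)*(b*4))+((1*9)+(1*2)))*((y*(a*b))+((x*8)+(1+8))))); overall: ((((((z+a)+(b*5))+((1*b)+(z*x)))*x)+((((6*9)*(b*4))+((1*9)+(1*2)))*((y*(a*b))+((x*8)+(1+8)))))+0) -> (((((z+a)+(b*5))+((1*b)+(z*x)))*x)+((((6*9)*(b*4))+((1*9)+(1*2)))*((y*(a*b))+((x*8)+(1+8)))))
Step 2: at LLRL: (1*b) -> b; overall: (((((z+a)+(b*5))+((1*b)+(z*x)))*x)+((((6*9)*(b*4))+((1*9)+(1*2)))*((y*(a*b))+((x*8)+(1+8))))) -> (((((z+a)+(b*5))+(b+(z*x)))*x)+((((6*9)*(b*4))+((1*9)+(1*2)))*((y*(a*b))+((x*8)+(1+8)))))
Step 3: at RLLL: (6*9) -> 54; overall: (((((z+a)+(b*5))+(b+(z*x)))*x)+((((6*9)*(b*4))+((1*9)+(1*2)))*((y*(a*b))+((x*8)+(1+8))))) -> (((((z+a)+(b*5))+(b+(z*x)))*x)+(((54*(b*4))+((1*9)+(1*2)))*((y*(a*b))+((x*8)+(1+8)))))
Step 4: at RLRL: (1*9) -> 9; overall: (((((z+a)+(b*5))+(b+(z*x)))*x)+(((54*(b*4))+((1*9)+(1*2)))*((y*(a*b))+((x*8)+(1+8))))) -> (((((z+a)+(b*5))+(b+(z*x)))*x)+(((54*(b*4))+(9+(1*2)))*((y*(a*b))+((x*8)+(1+8)))))
Step 5: at RLRR: (1*2) -> 2; overall: (((((z+a)+(b*5))+(b+(z*x)))*x)+(((54*(b*4))+(9+(1*2)))*((y*(a*b))+((x*8)+(1+8))))) -> (((((z+a)+(b*5))+(b+(z*x)))*x)+(((54*(b*4))+(9+2))*((y*(a*b))+((x*8)+(1+8)))))
Step 6: at RLR: (9+2) -> 11; overall: (((((z+a)+(b*5))+(b+(z*x)))*x)+(((54*(b*4))+(9+2))*((y*(a*b))+((x*8)+(1+8))))) -> (((((z+a)+(b*5))+(b+(z*x)))*x)+(((54*(b*4))+11)*((y*(a*b))+((x*8)+(1+8)))))
Step 7: at RRRR: (1+8) -> 9; overall: (((((z+a)+(b*5))+(b+(z*x)))*x)+(((54*(b*4))+11)*((y*(a*b))+((x*8)+(1+8))))) -> (((((z+a)+(b*5))+(b+(z*x)))*x)+(((54*(b*4))+11)*((y*(a*b))+((x*8)+9))))
Fixed point: (((((z+a)+(b*5))+(b+(z*x)))*x)+(((54*(b*4))+11)*((y*(a*b))+((x*8)+9))))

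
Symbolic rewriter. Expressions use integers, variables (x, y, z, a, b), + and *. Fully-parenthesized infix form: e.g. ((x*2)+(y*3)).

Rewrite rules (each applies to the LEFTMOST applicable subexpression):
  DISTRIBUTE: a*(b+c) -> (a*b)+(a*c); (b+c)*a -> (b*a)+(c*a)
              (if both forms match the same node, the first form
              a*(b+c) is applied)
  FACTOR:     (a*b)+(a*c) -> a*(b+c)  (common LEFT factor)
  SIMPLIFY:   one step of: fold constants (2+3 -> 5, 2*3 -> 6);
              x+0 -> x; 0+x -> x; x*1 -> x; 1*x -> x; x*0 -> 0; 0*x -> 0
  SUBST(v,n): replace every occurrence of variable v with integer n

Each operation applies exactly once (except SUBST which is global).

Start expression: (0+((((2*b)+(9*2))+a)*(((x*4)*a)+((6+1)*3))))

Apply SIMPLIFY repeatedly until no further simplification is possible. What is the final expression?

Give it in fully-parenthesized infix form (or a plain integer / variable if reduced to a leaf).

Start: (0+((((2*b)+(9*2))+a)*(((x*4)*a)+((6+1)*3))))
Step 1: at root: (0+((((2*b)+(9*2))+a)*(((x*4)*a)+((6+1)*3)))) -> ((((2*b)+(9*2))+a)*(((x*4)*a)+((6+1)*3))); overall: (0+((((2*b)+(9*2))+a)*(((x*4)*a)+((6+1)*3)))) -> ((((2*b)+(9*2))+a)*(((x*4)*a)+((6+1)*3)))
Step 2: at LLR: (9*2) -> 18; overall: ((((2*b)+(9*2))+a)*(((x*4)*a)+((6+1)*3))) -> ((((2*b)+18)+a)*(((x*4)*a)+((6+1)*3)))
Step 3: at RRL: (6+1) -> 7; overall: ((((2*b)+18)+a)*(((x*4)*a)+((6+1)*3))) -> ((((2*b)+18)+a)*(((x*4)*a)+(7*3)))
Step 4: at RR: (7*3) -> 21; overall: ((((2*b)+18)+a)*(((x*4)*a)+(7*3))) -> ((((2*b)+18)+a)*(((x*4)*a)+21))
Fixed point: ((((2*b)+18)+a)*(((x*4)*a)+21))

Answer: ((((2*b)+18)+a)*(((x*4)*a)+21))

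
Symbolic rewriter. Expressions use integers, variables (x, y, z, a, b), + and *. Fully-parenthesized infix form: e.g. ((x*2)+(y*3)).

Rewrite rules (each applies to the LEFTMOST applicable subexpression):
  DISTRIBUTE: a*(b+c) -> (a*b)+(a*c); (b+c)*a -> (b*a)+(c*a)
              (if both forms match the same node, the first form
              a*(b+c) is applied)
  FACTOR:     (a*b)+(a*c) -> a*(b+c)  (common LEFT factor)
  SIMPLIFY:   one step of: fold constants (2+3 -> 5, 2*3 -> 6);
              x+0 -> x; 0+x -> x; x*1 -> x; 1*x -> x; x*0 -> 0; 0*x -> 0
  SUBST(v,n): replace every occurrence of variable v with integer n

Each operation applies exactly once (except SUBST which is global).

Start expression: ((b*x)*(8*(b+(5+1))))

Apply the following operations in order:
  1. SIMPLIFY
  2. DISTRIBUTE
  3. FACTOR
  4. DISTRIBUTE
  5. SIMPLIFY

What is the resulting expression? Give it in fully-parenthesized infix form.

Start: ((b*x)*(8*(b+(5+1))))
Apply SIMPLIFY at RRR (target: (5+1)): ((b*x)*(8*(b+(5+1)))) -> ((b*x)*(8*(b+6)))
Apply DISTRIBUTE at R (target: (8*(b+6))): ((b*x)*(8*(b+6))) -> ((b*x)*((8*b)+(8*6)))
Apply FACTOR at R (target: ((8*b)+(8*6))): ((b*x)*((8*b)+(8*6))) -> ((b*x)*(8*(b+6)))
Apply DISTRIBUTE at R (target: (8*(b+6))): ((b*x)*(8*(b+6))) -> ((b*x)*((8*b)+(8*6)))
Apply SIMPLIFY at RR (target: (8*6)): ((b*x)*((8*b)+(8*6))) -> ((b*x)*((8*b)+48))

Answer: ((b*x)*((8*b)+48))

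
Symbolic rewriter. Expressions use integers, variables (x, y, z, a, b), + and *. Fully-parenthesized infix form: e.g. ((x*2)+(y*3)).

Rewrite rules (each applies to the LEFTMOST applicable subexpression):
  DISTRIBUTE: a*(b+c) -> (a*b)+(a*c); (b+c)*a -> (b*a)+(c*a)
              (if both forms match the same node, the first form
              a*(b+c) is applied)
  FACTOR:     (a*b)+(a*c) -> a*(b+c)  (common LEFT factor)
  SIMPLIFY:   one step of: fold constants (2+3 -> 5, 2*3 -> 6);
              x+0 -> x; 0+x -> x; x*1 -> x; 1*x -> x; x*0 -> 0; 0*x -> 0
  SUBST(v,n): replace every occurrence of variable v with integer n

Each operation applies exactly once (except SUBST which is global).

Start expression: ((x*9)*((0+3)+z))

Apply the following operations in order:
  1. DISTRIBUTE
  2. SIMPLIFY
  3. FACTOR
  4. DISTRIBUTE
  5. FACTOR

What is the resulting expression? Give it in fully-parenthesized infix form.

Start: ((x*9)*((0+3)+z))
Apply DISTRIBUTE at root (target: ((x*9)*((0+3)+z))): ((x*9)*((0+3)+z)) -> (((x*9)*(0+3))+((x*9)*z))
Apply SIMPLIFY at LR (target: (0+3)): (((x*9)*(0+3))+((x*9)*z)) -> (((x*9)*3)+((x*9)*z))
Apply FACTOR at root (target: (((x*9)*3)+((x*9)*z))): (((x*9)*3)+((x*9)*z)) -> ((x*9)*(3+z))
Apply DISTRIBUTE at root (target: ((x*9)*(3+z))): ((x*9)*(3+z)) -> (((x*9)*3)+((x*9)*z))
Apply FACTOR at root (target: (((x*9)*3)+((x*9)*z))): (((x*9)*3)+((x*9)*z)) -> ((x*9)*(3+z))

Answer: ((x*9)*(3+z))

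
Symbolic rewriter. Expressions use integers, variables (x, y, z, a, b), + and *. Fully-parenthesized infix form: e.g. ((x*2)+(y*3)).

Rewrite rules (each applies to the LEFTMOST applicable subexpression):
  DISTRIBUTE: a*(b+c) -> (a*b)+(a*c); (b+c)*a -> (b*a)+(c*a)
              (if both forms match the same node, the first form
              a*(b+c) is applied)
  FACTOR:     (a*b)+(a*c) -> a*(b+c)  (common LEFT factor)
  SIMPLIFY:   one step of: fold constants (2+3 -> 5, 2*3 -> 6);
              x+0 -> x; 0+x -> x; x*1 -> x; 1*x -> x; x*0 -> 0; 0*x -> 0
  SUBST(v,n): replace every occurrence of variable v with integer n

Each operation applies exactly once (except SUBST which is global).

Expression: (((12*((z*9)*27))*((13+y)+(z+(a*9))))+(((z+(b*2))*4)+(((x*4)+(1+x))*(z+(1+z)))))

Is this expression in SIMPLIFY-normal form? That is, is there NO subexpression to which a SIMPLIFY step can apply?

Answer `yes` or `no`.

Expression: (((12*((z*9)*27))*((13+y)+(z+(a*9))))+(((z+(b*2))*4)+(((x*4)+(1+x))*(z+(1+z)))))
Scanning for simplifiable subexpressions (pre-order)...
  at root: (((12*((z*9)*27))*((13+y)+(z+(a*9))))+(((z+(b*2))*4)+(((x*4)+(1+x))*(z+(1+z))))) (not simplifiable)
  at L: ((12*((z*9)*27))*((13+y)+(z+(a*9)))) (not simplifiable)
  at LL: (12*((z*9)*27)) (not simplifiable)
  at LLR: ((z*9)*27) (not simplifiable)
  at LLRL: (z*9) (not simplifiable)
  at LR: ((13+y)+(z+(a*9))) (not simplifiable)
  at LRL: (13+y) (not simplifiable)
  at LRR: (z+(a*9)) (not simplifiable)
  at LRRR: (a*9) (not simplifiable)
  at R: (((z+(b*2))*4)+(((x*4)+(1+x))*(z+(1+z)))) (not simplifiable)
  at RL: ((z+(b*2))*4) (not simplifiable)
  at RLL: (z+(b*2)) (not simplifiable)
  at RLLR: (b*2) (not simplifiable)
  at RR: (((x*4)+(1+x))*(z+(1+z))) (not simplifiable)
  at RRL: ((x*4)+(1+x)) (not simplifiable)
  at RRLL: (x*4) (not simplifiable)
  at RRLR: (1+x) (not simplifiable)
  at RRR: (z+(1+z)) (not simplifiable)
  at RRRR: (1+z) (not simplifiable)
Result: no simplifiable subexpression found -> normal form.

Answer: yes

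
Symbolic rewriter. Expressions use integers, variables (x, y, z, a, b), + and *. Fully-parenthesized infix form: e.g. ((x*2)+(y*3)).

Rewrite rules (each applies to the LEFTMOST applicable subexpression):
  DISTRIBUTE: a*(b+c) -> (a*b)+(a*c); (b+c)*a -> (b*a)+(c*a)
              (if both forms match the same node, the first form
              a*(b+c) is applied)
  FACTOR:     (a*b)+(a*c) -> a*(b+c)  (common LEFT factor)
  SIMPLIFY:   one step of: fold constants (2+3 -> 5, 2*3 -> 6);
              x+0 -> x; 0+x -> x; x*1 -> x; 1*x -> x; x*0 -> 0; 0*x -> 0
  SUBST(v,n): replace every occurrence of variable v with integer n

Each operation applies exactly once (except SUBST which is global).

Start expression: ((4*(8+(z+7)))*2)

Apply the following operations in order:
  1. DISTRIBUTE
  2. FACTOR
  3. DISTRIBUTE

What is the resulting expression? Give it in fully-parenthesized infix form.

Answer: (((4*8)+(4*(z+7)))*2)

Derivation:
Start: ((4*(8+(z+7)))*2)
Apply DISTRIBUTE at L (target: (4*(8+(z+7)))): ((4*(8+(z+7)))*2) -> (((4*8)+(4*(z+7)))*2)
Apply FACTOR at L (target: ((4*8)+(4*(z+7)))): (((4*8)+(4*(z+7)))*2) -> ((4*(8+(z+7)))*2)
Apply DISTRIBUTE at L (target: (4*(8+(z+7)))): ((4*(8+(z+7)))*2) -> (((4*8)+(4*(z+7)))*2)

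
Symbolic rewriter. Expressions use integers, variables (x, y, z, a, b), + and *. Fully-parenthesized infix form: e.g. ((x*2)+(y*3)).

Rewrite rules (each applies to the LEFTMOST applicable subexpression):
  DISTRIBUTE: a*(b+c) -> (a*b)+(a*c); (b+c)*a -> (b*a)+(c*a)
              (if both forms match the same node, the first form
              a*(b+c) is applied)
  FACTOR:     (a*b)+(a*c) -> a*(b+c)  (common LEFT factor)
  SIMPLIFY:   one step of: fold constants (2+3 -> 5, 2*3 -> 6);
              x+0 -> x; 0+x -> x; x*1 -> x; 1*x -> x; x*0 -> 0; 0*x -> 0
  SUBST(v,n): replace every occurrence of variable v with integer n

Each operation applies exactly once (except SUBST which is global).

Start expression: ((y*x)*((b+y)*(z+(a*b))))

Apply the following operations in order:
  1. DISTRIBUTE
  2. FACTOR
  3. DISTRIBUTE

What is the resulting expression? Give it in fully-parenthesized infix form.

Answer: ((y*x)*(((b+y)*z)+((b+y)*(a*b))))

Derivation:
Start: ((y*x)*((b+y)*(z+(a*b))))
Apply DISTRIBUTE at R (target: ((b+y)*(z+(a*b)))): ((y*x)*((b+y)*(z+(a*b)))) -> ((y*x)*(((b+y)*z)+((b+y)*(a*b))))
Apply FACTOR at R (target: (((b+y)*z)+((b+y)*(a*b)))): ((y*x)*(((b+y)*z)+((b+y)*(a*b)))) -> ((y*x)*((b+y)*(z+(a*b))))
Apply DISTRIBUTE at R (target: ((b+y)*(z+(a*b)))): ((y*x)*((b+y)*(z+(a*b)))) -> ((y*x)*(((b+y)*z)+((b+y)*(a*b))))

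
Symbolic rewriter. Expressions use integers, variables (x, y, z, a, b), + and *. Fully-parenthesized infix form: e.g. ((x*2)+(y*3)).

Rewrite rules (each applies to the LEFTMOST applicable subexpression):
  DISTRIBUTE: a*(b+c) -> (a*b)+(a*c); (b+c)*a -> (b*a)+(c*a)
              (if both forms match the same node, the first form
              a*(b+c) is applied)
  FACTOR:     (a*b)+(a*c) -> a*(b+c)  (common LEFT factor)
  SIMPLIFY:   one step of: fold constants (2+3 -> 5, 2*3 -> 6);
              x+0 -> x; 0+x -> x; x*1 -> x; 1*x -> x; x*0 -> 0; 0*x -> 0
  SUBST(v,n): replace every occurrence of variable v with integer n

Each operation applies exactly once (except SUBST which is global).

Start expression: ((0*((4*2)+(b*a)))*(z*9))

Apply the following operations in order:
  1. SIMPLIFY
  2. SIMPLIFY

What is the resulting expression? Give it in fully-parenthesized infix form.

Answer: 0

Derivation:
Start: ((0*((4*2)+(b*a)))*(z*9))
Apply SIMPLIFY at L (target: (0*((4*2)+(b*a)))): ((0*((4*2)+(b*a)))*(z*9)) -> (0*(z*9))
Apply SIMPLIFY at root (target: (0*(z*9))): (0*(z*9)) -> 0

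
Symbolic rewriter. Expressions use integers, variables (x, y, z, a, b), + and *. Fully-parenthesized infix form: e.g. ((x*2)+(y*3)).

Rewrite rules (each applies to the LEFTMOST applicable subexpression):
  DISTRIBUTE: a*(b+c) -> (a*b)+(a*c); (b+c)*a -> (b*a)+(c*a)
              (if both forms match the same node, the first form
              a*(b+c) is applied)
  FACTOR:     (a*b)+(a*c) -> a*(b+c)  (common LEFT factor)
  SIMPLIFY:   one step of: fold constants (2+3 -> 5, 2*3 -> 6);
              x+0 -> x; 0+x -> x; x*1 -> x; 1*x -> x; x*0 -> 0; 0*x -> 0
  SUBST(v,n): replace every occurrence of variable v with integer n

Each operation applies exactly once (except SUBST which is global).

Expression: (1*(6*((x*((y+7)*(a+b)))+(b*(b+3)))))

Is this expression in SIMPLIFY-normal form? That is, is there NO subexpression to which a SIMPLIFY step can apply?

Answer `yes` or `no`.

Expression: (1*(6*((x*((y+7)*(a+b)))+(b*(b+3)))))
Scanning for simplifiable subexpressions (pre-order)...
  at root: (1*(6*((x*((y+7)*(a+b)))+(b*(b+3))))) (SIMPLIFIABLE)
  at R: (6*((x*((y+7)*(a+b)))+(b*(b+3)))) (not simplifiable)
  at RR: ((x*((y+7)*(a+b)))+(b*(b+3))) (not simplifiable)
  at RRL: (x*((y+7)*(a+b))) (not simplifiable)
  at RRLR: ((y+7)*(a+b)) (not simplifiable)
  at RRLRL: (y+7) (not simplifiable)
  at RRLRR: (a+b) (not simplifiable)
  at RRR: (b*(b+3)) (not simplifiable)
  at RRRR: (b+3) (not simplifiable)
Found simplifiable subexpr at path root: (1*(6*((x*((y+7)*(a+b)))+(b*(b+3)))))
One SIMPLIFY step would give: (6*((x*((y+7)*(a+b)))+(b*(b+3))))
-> NOT in normal form.

Answer: no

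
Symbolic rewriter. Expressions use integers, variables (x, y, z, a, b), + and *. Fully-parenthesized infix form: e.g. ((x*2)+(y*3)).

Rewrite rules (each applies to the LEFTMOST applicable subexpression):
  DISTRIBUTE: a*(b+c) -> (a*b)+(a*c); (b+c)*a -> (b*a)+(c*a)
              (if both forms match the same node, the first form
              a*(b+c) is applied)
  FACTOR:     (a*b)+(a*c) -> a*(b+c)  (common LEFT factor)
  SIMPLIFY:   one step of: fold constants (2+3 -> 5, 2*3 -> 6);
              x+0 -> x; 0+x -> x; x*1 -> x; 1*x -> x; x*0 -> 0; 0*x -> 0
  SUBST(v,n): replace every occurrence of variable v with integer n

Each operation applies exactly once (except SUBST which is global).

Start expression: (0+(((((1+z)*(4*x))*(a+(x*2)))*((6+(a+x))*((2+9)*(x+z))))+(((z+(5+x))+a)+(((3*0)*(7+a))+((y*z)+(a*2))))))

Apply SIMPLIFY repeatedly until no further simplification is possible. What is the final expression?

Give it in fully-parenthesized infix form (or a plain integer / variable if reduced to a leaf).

Start: (0+(((((1+z)*(4*x))*(a+(x*2)))*((6+(a+x))*((2+9)*(x+z))))+(((z+(5+x))+a)+(((3*0)*(7+a))+((y*z)+(a*2))))))
Step 1: at root: (0+(((((1+z)*(4*x))*(a+(x*2)))*((6+(a+x))*((2+9)*(x+z))))+(((z+(5+x))+a)+(((3*0)*(7+a))+((y*z)+(a*2)))))) -> (((((1+z)*(4*x))*(a+(x*2)))*((6+(a+x))*((2+9)*(x+z))))+(((z+(5+x))+a)+(((3*0)*(7+a))+((y*z)+(a*2))))); overall: (0+(((((1+z)*(4*x))*(a+(x*2)))*((6+(a+x))*((2+9)*(x+z))))+(((z+(5+x))+a)+(((3*0)*(7+a))+((y*z)+(a*2)))))) -> (((((1+z)*(4*x))*(a+(x*2)))*((6+(a+x))*((2+9)*(x+z))))+(((z+(5+x))+a)+(((3*0)*(7+a))+((y*z)+(a*2)))))
Step 2: at LRRL: (2+9) -> 11; overall: (((((1+z)*(4*x))*(a+(x*2)))*((6+(a+x))*((2+9)*(x+z))))+(((z+(5+x))+a)+(((3*0)*(7+a))+((y*z)+(a*2))))) -> (((((1+z)*(4*x))*(a+(x*2)))*((6+(a+x))*(11*(x+z))))+(((z+(5+x))+a)+(((3*0)*(7+a))+((y*z)+(a*2)))))
Step 3: at RRLL: (3*0) -> 0; overall: (((((1+z)*(4*x))*(a+(x*2)))*((6+(a+x))*(11*(x+z))))+(((z+(5+x))+a)+(((3*0)*(7+a))+((y*z)+(a*2))))) -> (((((1+z)*(4*x))*(a+(x*2)))*((6+(a+x))*(11*(x+z))))+(((z+(5+x))+a)+((0*(7+a))+((y*z)+(a*2)))))
Step 4: at RRL: (0*(7+a)) -> 0; overall: (((((1+z)*(4*x))*(a+(x*2)))*((6+(a+x))*(11*(x+z))))+(((z+(5+x))+a)+((0*(7+a))+((y*z)+(a*2))))) -> (((((1+z)*(4*x))*(a+(x*2)))*((6+(a+x))*(11*(x+z))))+(((z+(5+x))+a)+(0+((y*z)+(a*2)))))
Step 5: at RR: (0+((y*z)+(a*2))) -> ((y*z)+(a*2)); overall: (((((1+z)*(4*x))*(a+(x*2)))*((6+(a+x))*(11*(x+z))))+(((z+(5+x))+a)+(0+((y*z)+(a*2))))) -> (((((1+z)*(4*x))*(a+(x*2)))*((6+(a+x))*(11*(x+z))))+(((z+(5+x))+a)+((y*z)+(a*2))))
Fixed point: (((((1+z)*(4*x))*(a+(x*2)))*((6+(a+x))*(11*(x+z))))+(((z+(5+x))+a)+((y*z)+(a*2))))

Answer: (((((1+z)*(4*x))*(a+(x*2)))*((6+(a+x))*(11*(x+z))))+(((z+(5+x))+a)+((y*z)+(a*2))))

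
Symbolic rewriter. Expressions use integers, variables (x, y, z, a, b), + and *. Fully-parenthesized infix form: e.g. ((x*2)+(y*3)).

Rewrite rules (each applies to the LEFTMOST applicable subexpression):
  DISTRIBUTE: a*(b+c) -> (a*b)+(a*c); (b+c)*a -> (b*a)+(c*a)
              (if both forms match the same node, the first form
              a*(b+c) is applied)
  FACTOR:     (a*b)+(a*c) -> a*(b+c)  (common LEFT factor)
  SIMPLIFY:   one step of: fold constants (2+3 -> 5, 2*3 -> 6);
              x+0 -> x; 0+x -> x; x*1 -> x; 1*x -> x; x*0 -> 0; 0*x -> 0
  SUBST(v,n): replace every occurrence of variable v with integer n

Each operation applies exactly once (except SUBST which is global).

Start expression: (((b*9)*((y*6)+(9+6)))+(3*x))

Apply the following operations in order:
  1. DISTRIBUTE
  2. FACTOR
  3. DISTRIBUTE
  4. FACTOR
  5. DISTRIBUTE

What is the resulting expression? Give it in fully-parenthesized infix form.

Answer: ((((b*9)*(y*6))+((b*9)*(9+6)))+(3*x))

Derivation:
Start: (((b*9)*((y*6)+(9+6)))+(3*x))
Apply DISTRIBUTE at L (target: ((b*9)*((y*6)+(9+6)))): (((b*9)*((y*6)+(9+6)))+(3*x)) -> ((((b*9)*(y*6))+((b*9)*(9+6)))+(3*x))
Apply FACTOR at L (target: (((b*9)*(y*6))+((b*9)*(9+6)))): ((((b*9)*(y*6))+((b*9)*(9+6)))+(3*x)) -> (((b*9)*((y*6)+(9+6)))+(3*x))
Apply DISTRIBUTE at L (target: ((b*9)*((y*6)+(9+6)))): (((b*9)*((y*6)+(9+6)))+(3*x)) -> ((((b*9)*(y*6))+((b*9)*(9+6)))+(3*x))
Apply FACTOR at L (target: (((b*9)*(y*6))+((b*9)*(9+6)))): ((((b*9)*(y*6))+((b*9)*(9+6)))+(3*x)) -> (((b*9)*((y*6)+(9+6)))+(3*x))
Apply DISTRIBUTE at L (target: ((b*9)*((y*6)+(9+6)))): (((b*9)*((y*6)+(9+6)))+(3*x)) -> ((((b*9)*(y*6))+((b*9)*(9+6)))+(3*x))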